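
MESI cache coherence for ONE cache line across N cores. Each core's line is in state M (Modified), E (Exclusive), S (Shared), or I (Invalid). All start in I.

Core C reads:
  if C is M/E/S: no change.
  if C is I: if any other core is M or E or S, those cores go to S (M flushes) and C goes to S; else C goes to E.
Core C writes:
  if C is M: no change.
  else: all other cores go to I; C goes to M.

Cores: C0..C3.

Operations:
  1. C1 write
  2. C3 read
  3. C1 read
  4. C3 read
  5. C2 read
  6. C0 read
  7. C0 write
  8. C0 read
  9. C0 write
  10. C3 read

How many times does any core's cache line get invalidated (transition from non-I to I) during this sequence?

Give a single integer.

Answer: 3

Derivation:
Op 1: C1 write [C1 write: invalidate none -> C1=M] -> [I,M,I,I] (invalidations this op: 0; running total: 0)
Op 2: C3 read [C3 read from I: others=['C1=M'] -> C3=S, others downsized to S] -> [I,S,I,S] (invalidations this op: 0; running total: 0)
Op 3: C1 read [C1 read: already in S, no change] -> [I,S,I,S] (invalidations this op: 0; running total: 0)
Op 4: C3 read [C3 read: already in S, no change] -> [I,S,I,S] (invalidations this op: 0; running total: 0)
Op 5: C2 read [C2 read from I: others=['C1=S', 'C3=S'] -> C2=S, others downsized to S] -> [I,S,S,S] (invalidations this op: 0; running total: 0)
Op 6: C0 read [C0 read from I: others=['C1=S', 'C2=S', 'C3=S'] -> C0=S, others downsized to S] -> [S,S,S,S] (invalidations this op: 0; running total: 0)
Op 7: C0 write [C0 write: invalidate ['C1=S', 'C2=S', 'C3=S'] -> C0=M] -> [M,I,I,I] (invalidations this op: 3; running total: 3)
Op 8: C0 read [C0 read: already in M, no change] -> [M,I,I,I] (invalidations this op: 0; running total: 3)
Op 9: C0 write [C0 write: already M (modified), no change] -> [M,I,I,I] (invalidations this op: 0; running total: 3)
Op 10: C3 read [C3 read from I: others=['C0=M'] -> C3=S, others downsized to S] -> [S,I,I,S] (invalidations this op: 0; running total: 3)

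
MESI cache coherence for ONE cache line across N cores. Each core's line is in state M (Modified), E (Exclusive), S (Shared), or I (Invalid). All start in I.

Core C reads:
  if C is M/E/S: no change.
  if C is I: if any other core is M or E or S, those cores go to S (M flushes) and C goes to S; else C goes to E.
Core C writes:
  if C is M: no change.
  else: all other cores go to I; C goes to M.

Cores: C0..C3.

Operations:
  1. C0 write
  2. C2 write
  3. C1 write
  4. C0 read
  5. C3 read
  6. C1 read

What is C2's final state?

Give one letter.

Answer: I

Derivation:
Op 1: C0 write [C0 write: invalidate none -> C0=M] -> [M,I,I,I]
Op 2: C2 write [C2 write: invalidate ['C0=M'] -> C2=M] -> [I,I,M,I]
Op 3: C1 write [C1 write: invalidate ['C2=M'] -> C1=M] -> [I,M,I,I]
Op 4: C0 read [C0 read from I: others=['C1=M'] -> C0=S, others downsized to S] -> [S,S,I,I]
Op 5: C3 read [C3 read from I: others=['C0=S', 'C1=S'] -> C3=S, others downsized to S] -> [S,S,I,S]
Op 6: C1 read [C1 read: already in S, no change] -> [S,S,I,S]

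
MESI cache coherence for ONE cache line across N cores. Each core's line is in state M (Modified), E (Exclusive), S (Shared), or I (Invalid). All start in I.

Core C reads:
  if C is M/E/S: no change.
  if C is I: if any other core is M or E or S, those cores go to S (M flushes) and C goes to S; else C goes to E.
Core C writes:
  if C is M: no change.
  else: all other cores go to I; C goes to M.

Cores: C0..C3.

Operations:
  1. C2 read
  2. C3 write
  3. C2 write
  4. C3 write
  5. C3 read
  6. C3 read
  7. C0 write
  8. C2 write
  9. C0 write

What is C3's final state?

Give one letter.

Op 1: C2 read [C2 read from I: no other sharers -> C2=E (exclusive)] -> [I,I,E,I]
Op 2: C3 write [C3 write: invalidate ['C2=E'] -> C3=M] -> [I,I,I,M]
Op 3: C2 write [C2 write: invalidate ['C3=M'] -> C2=M] -> [I,I,M,I]
Op 4: C3 write [C3 write: invalidate ['C2=M'] -> C3=M] -> [I,I,I,M]
Op 5: C3 read [C3 read: already in M, no change] -> [I,I,I,M]
Op 6: C3 read [C3 read: already in M, no change] -> [I,I,I,M]
Op 7: C0 write [C0 write: invalidate ['C3=M'] -> C0=M] -> [M,I,I,I]
Op 8: C2 write [C2 write: invalidate ['C0=M'] -> C2=M] -> [I,I,M,I]
Op 9: C0 write [C0 write: invalidate ['C2=M'] -> C0=M] -> [M,I,I,I]

Answer: I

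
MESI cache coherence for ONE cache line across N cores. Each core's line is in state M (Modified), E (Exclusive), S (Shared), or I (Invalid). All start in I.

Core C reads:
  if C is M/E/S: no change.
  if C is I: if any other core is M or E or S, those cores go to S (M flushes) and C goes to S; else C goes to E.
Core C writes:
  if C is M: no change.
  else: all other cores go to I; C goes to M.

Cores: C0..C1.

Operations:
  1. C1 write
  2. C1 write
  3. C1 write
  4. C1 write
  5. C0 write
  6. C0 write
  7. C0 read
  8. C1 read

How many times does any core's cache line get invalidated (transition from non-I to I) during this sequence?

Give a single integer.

Op 1: C1 write [C1 write: invalidate none -> C1=M] -> [I,M] (invalidations this op: 0; running total: 0)
Op 2: C1 write [C1 write: already M (modified), no change] -> [I,M] (invalidations this op: 0; running total: 0)
Op 3: C1 write [C1 write: already M (modified), no change] -> [I,M] (invalidations this op: 0; running total: 0)
Op 4: C1 write [C1 write: already M (modified), no change] -> [I,M] (invalidations this op: 0; running total: 0)
Op 5: C0 write [C0 write: invalidate ['C1=M'] -> C0=M] -> [M,I] (invalidations this op: 1; running total: 1)
Op 6: C0 write [C0 write: already M (modified), no change] -> [M,I] (invalidations this op: 0; running total: 1)
Op 7: C0 read [C0 read: already in M, no change] -> [M,I] (invalidations this op: 0; running total: 1)
Op 8: C1 read [C1 read from I: others=['C0=M'] -> C1=S, others downsized to S] -> [S,S] (invalidations this op: 0; running total: 1)

Answer: 1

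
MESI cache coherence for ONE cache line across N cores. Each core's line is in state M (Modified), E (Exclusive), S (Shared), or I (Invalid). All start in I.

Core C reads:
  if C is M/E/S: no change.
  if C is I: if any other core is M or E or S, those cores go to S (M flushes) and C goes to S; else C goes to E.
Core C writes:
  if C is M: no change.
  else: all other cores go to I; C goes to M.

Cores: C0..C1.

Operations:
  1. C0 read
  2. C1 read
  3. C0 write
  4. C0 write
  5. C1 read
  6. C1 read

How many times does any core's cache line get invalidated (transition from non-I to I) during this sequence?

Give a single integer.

Answer: 1

Derivation:
Op 1: C0 read [C0 read from I: no other sharers -> C0=E (exclusive)] -> [E,I] (invalidations this op: 0; running total: 0)
Op 2: C1 read [C1 read from I: others=['C0=E'] -> C1=S, others downsized to S] -> [S,S] (invalidations this op: 0; running total: 0)
Op 3: C0 write [C0 write: invalidate ['C1=S'] -> C0=M] -> [M,I] (invalidations this op: 1; running total: 1)
Op 4: C0 write [C0 write: already M (modified), no change] -> [M,I] (invalidations this op: 0; running total: 1)
Op 5: C1 read [C1 read from I: others=['C0=M'] -> C1=S, others downsized to S] -> [S,S] (invalidations this op: 0; running total: 1)
Op 6: C1 read [C1 read: already in S, no change] -> [S,S] (invalidations this op: 0; running total: 1)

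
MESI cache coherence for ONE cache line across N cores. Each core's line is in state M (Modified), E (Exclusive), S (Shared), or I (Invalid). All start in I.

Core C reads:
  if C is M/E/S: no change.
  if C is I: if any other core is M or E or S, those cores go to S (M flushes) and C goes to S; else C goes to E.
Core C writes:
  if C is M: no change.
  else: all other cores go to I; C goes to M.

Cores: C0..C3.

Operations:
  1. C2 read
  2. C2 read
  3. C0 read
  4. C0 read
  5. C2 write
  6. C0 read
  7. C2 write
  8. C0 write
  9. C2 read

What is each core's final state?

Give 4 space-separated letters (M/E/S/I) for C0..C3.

Op 1: C2 read [C2 read from I: no other sharers -> C2=E (exclusive)] -> [I,I,E,I]
Op 2: C2 read [C2 read: already in E, no change] -> [I,I,E,I]
Op 3: C0 read [C0 read from I: others=['C2=E'] -> C0=S, others downsized to S] -> [S,I,S,I]
Op 4: C0 read [C0 read: already in S, no change] -> [S,I,S,I]
Op 5: C2 write [C2 write: invalidate ['C0=S'] -> C2=M] -> [I,I,M,I]
Op 6: C0 read [C0 read from I: others=['C2=M'] -> C0=S, others downsized to S] -> [S,I,S,I]
Op 7: C2 write [C2 write: invalidate ['C0=S'] -> C2=M] -> [I,I,M,I]
Op 8: C0 write [C0 write: invalidate ['C2=M'] -> C0=M] -> [M,I,I,I]
Op 9: C2 read [C2 read from I: others=['C0=M'] -> C2=S, others downsized to S] -> [S,I,S,I]

Answer: S I S I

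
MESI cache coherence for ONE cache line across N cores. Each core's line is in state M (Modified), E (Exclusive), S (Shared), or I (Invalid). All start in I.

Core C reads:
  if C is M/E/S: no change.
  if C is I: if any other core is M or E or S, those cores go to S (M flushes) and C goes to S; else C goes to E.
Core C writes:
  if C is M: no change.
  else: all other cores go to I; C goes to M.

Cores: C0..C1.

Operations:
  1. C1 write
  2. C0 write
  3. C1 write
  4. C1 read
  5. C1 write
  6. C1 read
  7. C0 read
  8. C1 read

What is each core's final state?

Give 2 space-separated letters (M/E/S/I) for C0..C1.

Op 1: C1 write [C1 write: invalidate none -> C1=M] -> [I,M]
Op 2: C0 write [C0 write: invalidate ['C1=M'] -> C0=M] -> [M,I]
Op 3: C1 write [C1 write: invalidate ['C0=M'] -> C1=M] -> [I,M]
Op 4: C1 read [C1 read: already in M, no change] -> [I,M]
Op 5: C1 write [C1 write: already M (modified), no change] -> [I,M]
Op 6: C1 read [C1 read: already in M, no change] -> [I,M]
Op 7: C0 read [C0 read from I: others=['C1=M'] -> C0=S, others downsized to S] -> [S,S]
Op 8: C1 read [C1 read: already in S, no change] -> [S,S]

Answer: S S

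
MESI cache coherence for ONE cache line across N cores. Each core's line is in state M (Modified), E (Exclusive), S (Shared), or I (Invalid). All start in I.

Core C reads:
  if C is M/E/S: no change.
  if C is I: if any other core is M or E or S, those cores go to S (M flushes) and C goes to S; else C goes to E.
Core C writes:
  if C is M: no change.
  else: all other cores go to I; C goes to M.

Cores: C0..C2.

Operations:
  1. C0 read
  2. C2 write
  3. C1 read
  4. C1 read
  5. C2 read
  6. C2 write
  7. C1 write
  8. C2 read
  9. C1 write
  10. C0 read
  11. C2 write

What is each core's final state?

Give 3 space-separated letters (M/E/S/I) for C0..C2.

Answer: I I M

Derivation:
Op 1: C0 read [C0 read from I: no other sharers -> C0=E (exclusive)] -> [E,I,I]
Op 2: C2 write [C2 write: invalidate ['C0=E'] -> C2=M] -> [I,I,M]
Op 3: C1 read [C1 read from I: others=['C2=M'] -> C1=S, others downsized to S] -> [I,S,S]
Op 4: C1 read [C1 read: already in S, no change] -> [I,S,S]
Op 5: C2 read [C2 read: already in S, no change] -> [I,S,S]
Op 6: C2 write [C2 write: invalidate ['C1=S'] -> C2=M] -> [I,I,M]
Op 7: C1 write [C1 write: invalidate ['C2=M'] -> C1=M] -> [I,M,I]
Op 8: C2 read [C2 read from I: others=['C1=M'] -> C2=S, others downsized to S] -> [I,S,S]
Op 9: C1 write [C1 write: invalidate ['C2=S'] -> C1=M] -> [I,M,I]
Op 10: C0 read [C0 read from I: others=['C1=M'] -> C0=S, others downsized to S] -> [S,S,I]
Op 11: C2 write [C2 write: invalidate ['C0=S', 'C1=S'] -> C2=M] -> [I,I,M]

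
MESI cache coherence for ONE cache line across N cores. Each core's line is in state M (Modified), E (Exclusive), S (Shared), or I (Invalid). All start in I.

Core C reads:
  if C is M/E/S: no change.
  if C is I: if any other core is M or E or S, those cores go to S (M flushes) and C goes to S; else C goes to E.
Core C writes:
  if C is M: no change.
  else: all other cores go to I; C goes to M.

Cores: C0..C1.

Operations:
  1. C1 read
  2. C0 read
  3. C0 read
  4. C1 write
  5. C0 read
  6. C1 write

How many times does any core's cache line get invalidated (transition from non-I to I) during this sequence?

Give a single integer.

Op 1: C1 read [C1 read from I: no other sharers -> C1=E (exclusive)] -> [I,E] (invalidations this op: 0; running total: 0)
Op 2: C0 read [C0 read from I: others=['C1=E'] -> C0=S, others downsized to S] -> [S,S] (invalidations this op: 0; running total: 0)
Op 3: C0 read [C0 read: already in S, no change] -> [S,S] (invalidations this op: 0; running total: 0)
Op 4: C1 write [C1 write: invalidate ['C0=S'] -> C1=M] -> [I,M] (invalidations this op: 1; running total: 1)
Op 5: C0 read [C0 read from I: others=['C1=M'] -> C0=S, others downsized to S] -> [S,S] (invalidations this op: 0; running total: 1)
Op 6: C1 write [C1 write: invalidate ['C0=S'] -> C1=M] -> [I,M] (invalidations this op: 1; running total: 2)

Answer: 2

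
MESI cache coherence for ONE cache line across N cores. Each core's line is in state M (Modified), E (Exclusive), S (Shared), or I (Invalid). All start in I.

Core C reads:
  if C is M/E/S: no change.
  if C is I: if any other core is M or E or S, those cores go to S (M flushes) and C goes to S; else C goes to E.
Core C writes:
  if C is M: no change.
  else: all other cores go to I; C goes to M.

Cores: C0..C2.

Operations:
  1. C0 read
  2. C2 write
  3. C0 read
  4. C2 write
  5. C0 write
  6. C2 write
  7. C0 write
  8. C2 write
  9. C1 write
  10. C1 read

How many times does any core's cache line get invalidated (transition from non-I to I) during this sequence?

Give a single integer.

Op 1: C0 read [C0 read from I: no other sharers -> C0=E (exclusive)] -> [E,I,I] (invalidations this op: 0; running total: 0)
Op 2: C2 write [C2 write: invalidate ['C0=E'] -> C2=M] -> [I,I,M] (invalidations this op: 1; running total: 1)
Op 3: C0 read [C0 read from I: others=['C2=M'] -> C0=S, others downsized to S] -> [S,I,S] (invalidations this op: 0; running total: 1)
Op 4: C2 write [C2 write: invalidate ['C0=S'] -> C2=M] -> [I,I,M] (invalidations this op: 1; running total: 2)
Op 5: C0 write [C0 write: invalidate ['C2=M'] -> C0=M] -> [M,I,I] (invalidations this op: 1; running total: 3)
Op 6: C2 write [C2 write: invalidate ['C0=M'] -> C2=M] -> [I,I,M] (invalidations this op: 1; running total: 4)
Op 7: C0 write [C0 write: invalidate ['C2=M'] -> C0=M] -> [M,I,I] (invalidations this op: 1; running total: 5)
Op 8: C2 write [C2 write: invalidate ['C0=M'] -> C2=M] -> [I,I,M] (invalidations this op: 1; running total: 6)
Op 9: C1 write [C1 write: invalidate ['C2=M'] -> C1=M] -> [I,M,I] (invalidations this op: 1; running total: 7)
Op 10: C1 read [C1 read: already in M, no change] -> [I,M,I] (invalidations this op: 0; running total: 7)

Answer: 7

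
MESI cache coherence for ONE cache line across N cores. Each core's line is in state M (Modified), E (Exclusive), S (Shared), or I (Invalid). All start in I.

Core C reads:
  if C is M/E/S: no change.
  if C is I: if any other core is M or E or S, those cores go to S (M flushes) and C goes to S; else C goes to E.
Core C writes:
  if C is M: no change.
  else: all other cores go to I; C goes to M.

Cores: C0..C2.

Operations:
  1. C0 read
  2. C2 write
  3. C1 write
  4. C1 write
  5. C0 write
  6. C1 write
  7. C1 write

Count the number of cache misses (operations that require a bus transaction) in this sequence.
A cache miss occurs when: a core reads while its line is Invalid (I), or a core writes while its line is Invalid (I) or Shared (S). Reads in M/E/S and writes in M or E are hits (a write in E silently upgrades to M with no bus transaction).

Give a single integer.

Op 1: C0 read [C0 read from I: no other sharers -> C0=E (exclusive)] -> [E,I,I] [MISS #1: read from I]
Op 2: C2 write [C2 write: invalidate ['C0=E'] -> C2=M] -> [I,I,M] [MISS #2: write from I]
Op 3: C1 write [C1 write: invalidate ['C2=M'] -> C1=M] -> [I,M,I] [MISS #3: write from I]
Op 4: C1 write [C1 write: already M (modified), no change] -> [I,M,I] [hit: write from M]
Op 5: C0 write [C0 write: invalidate ['C1=M'] -> C0=M] -> [M,I,I] [MISS #4: write from I]
Op 6: C1 write [C1 write: invalidate ['C0=M'] -> C1=M] -> [I,M,I] [MISS #5: write from I]
Op 7: C1 write [C1 write: already M (modified), no change] -> [I,M,I] [hit: write from M]

Answer: 5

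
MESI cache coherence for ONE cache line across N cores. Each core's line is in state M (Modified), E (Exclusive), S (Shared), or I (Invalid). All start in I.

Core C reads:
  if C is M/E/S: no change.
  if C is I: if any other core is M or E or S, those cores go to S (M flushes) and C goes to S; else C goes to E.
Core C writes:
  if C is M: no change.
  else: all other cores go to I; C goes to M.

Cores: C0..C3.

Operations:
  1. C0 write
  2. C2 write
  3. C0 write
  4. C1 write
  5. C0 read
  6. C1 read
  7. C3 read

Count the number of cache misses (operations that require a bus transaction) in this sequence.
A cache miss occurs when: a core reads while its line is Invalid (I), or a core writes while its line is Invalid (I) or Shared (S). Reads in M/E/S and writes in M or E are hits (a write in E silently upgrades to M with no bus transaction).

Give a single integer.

Answer: 6

Derivation:
Op 1: C0 write [C0 write: invalidate none -> C0=M] -> [M,I,I,I] [MISS #1: write from I]
Op 2: C2 write [C2 write: invalidate ['C0=M'] -> C2=M] -> [I,I,M,I] [MISS #2: write from I]
Op 3: C0 write [C0 write: invalidate ['C2=M'] -> C0=M] -> [M,I,I,I] [MISS #3: write from I]
Op 4: C1 write [C1 write: invalidate ['C0=M'] -> C1=M] -> [I,M,I,I] [MISS #4: write from I]
Op 5: C0 read [C0 read from I: others=['C1=M'] -> C0=S, others downsized to S] -> [S,S,I,I] [MISS #5: read from I]
Op 6: C1 read [C1 read: already in S, no change] -> [S,S,I,I] [hit: read from S]
Op 7: C3 read [C3 read from I: others=['C0=S', 'C1=S'] -> C3=S, others downsized to S] -> [S,S,I,S] [MISS #6: read from I]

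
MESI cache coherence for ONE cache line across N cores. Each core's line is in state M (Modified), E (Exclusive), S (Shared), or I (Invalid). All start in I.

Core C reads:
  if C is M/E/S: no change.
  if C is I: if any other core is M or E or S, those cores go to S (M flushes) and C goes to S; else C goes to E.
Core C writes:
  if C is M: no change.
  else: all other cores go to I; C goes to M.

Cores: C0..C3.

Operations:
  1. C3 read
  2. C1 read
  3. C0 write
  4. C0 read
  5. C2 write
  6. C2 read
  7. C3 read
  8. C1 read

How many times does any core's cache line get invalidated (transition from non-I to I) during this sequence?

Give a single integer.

Op 1: C3 read [C3 read from I: no other sharers -> C3=E (exclusive)] -> [I,I,I,E] (invalidations this op: 0; running total: 0)
Op 2: C1 read [C1 read from I: others=['C3=E'] -> C1=S, others downsized to S] -> [I,S,I,S] (invalidations this op: 0; running total: 0)
Op 3: C0 write [C0 write: invalidate ['C1=S', 'C3=S'] -> C0=M] -> [M,I,I,I] (invalidations this op: 2; running total: 2)
Op 4: C0 read [C0 read: already in M, no change] -> [M,I,I,I] (invalidations this op: 0; running total: 2)
Op 5: C2 write [C2 write: invalidate ['C0=M'] -> C2=M] -> [I,I,M,I] (invalidations this op: 1; running total: 3)
Op 6: C2 read [C2 read: already in M, no change] -> [I,I,M,I] (invalidations this op: 0; running total: 3)
Op 7: C3 read [C3 read from I: others=['C2=M'] -> C3=S, others downsized to S] -> [I,I,S,S] (invalidations this op: 0; running total: 3)
Op 8: C1 read [C1 read from I: others=['C2=S', 'C3=S'] -> C1=S, others downsized to S] -> [I,S,S,S] (invalidations this op: 0; running total: 3)

Answer: 3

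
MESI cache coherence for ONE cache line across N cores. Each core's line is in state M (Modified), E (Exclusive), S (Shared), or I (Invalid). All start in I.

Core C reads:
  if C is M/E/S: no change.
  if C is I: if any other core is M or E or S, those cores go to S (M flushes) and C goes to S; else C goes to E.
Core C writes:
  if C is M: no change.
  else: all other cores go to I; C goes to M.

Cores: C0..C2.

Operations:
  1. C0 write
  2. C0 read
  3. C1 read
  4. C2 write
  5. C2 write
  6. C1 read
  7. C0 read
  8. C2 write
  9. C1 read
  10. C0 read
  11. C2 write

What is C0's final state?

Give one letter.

Answer: I

Derivation:
Op 1: C0 write [C0 write: invalidate none -> C0=M] -> [M,I,I]
Op 2: C0 read [C0 read: already in M, no change] -> [M,I,I]
Op 3: C1 read [C1 read from I: others=['C0=M'] -> C1=S, others downsized to S] -> [S,S,I]
Op 4: C2 write [C2 write: invalidate ['C0=S', 'C1=S'] -> C2=M] -> [I,I,M]
Op 5: C2 write [C2 write: already M (modified), no change] -> [I,I,M]
Op 6: C1 read [C1 read from I: others=['C2=M'] -> C1=S, others downsized to S] -> [I,S,S]
Op 7: C0 read [C0 read from I: others=['C1=S', 'C2=S'] -> C0=S, others downsized to S] -> [S,S,S]
Op 8: C2 write [C2 write: invalidate ['C0=S', 'C1=S'] -> C2=M] -> [I,I,M]
Op 9: C1 read [C1 read from I: others=['C2=M'] -> C1=S, others downsized to S] -> [I,S,S]
Op 10: C0 read [C0 read from I: others=['C1=S', 'C2=S'] -> C0=S, others downsized to S] -> [S,S,S]
Op 11: C2 write [C2 write: invalidate ['C0=S', 'C1=S'] -> C2=M] -> [I,I,M]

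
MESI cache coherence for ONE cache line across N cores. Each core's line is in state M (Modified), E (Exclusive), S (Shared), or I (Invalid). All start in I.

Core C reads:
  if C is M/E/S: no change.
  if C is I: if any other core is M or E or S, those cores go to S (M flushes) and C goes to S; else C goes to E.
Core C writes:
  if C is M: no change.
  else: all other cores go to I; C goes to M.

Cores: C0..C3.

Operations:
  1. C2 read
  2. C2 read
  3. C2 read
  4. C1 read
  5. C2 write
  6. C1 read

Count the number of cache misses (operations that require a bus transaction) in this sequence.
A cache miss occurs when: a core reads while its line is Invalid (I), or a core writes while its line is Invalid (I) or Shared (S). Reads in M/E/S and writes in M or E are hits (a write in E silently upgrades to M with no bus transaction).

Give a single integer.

Answer: 4

Derivation:
Op 1: C2 read [C2 read from I: no other sharers -> C2=E (exclusive)] -> [I,I,E,I] [MISS #1: read from I]
Op 2: C2 read [C2 read: already in E, no change] -> [I,I,E,I] [hit: read from E]
Op 3: C2 read [C2 read: already in E, no change] -> [I,I,E,I] [hit: read from E]
Op 4: C1 read [C1 read from I: others=['C2=E'] -> C1=S, others downsized to S] -> [I,S,S,I] [MISS #2: read from I]
Op 5: C2 write [C2 write: invalidate ['C1=S'] -> C2=M] -> [I,I,M,I] [MISS #3: write from S]
Op 6: C1 read [C1 read from I: others=['C2=M'] -> C1=S, others downsized to S] -> [I,S,S,I] [MISS #4: read from I]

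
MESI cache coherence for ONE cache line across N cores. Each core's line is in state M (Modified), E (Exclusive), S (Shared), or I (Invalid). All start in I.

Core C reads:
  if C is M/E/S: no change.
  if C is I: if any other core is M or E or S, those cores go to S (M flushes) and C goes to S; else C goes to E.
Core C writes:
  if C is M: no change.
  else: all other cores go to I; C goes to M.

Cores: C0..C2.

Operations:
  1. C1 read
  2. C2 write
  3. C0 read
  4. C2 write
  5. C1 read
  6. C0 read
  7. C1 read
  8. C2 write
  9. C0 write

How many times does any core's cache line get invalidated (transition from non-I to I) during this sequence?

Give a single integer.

Answer: 5

Derivation:
Op 1: C1 read [C1 read from I: no other sharers -> C1=E (exclusive)] -> [I,E,I] (invalidations this op: 0; running total: 0)
Op 2: C2 write [C2 write: invalidate ['C1=E'] -> C2=M] -> [I,I,M] (invalidations this op: 1; running total: 1)
Op 3: C0 read [C0 read from I: others=['C2=M'] -> C0=S, others downsized to S] -> [S,I,S] (invalidations this op: 0; running total: 1)
Op 4: C2 write [C2 write: invalidate ['C0=S'] -> C2=M] -> [I,I,M] (invalidations this op: 1; running total: 2)
Op 5: C1 read [C1 read from I: others=['C2=M'] -> C1=S, others downsized to S] -> [I,S,S] (invalidations this op: 0; running total: 2)
Op 6: C0 read [C0 read from I: others=['C1=S', 'C2=S'] -> C0=S, others downsized to S] -> [S,S,S] (invalidations this op: 0; running total: 2)
Op 7: C1 read [C1 read: already in S, no change] -> [S,S,S] (invalidations this op: 0; running total: 2)
Op 8: C2 write [C2 write: invalidate ['C0=S', 'C1=S'] -> C2=M] -> [I,I,M] (invalidations this op: 2; running total: 4)
Op 9: C0 write [C0 write: invalidate ['C2=M'] -> C0=M] -> [M,I,I] (invalidations this op: 1; running total: 5)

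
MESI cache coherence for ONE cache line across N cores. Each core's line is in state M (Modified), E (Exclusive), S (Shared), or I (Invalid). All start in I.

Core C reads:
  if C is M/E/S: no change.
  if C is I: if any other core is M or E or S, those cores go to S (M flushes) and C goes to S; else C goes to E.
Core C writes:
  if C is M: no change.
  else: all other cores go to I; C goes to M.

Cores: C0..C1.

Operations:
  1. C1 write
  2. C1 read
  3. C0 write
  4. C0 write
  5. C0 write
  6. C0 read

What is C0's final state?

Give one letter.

Answer: M

Derivation:
Op 1: C1 write [C1 write: invalidate none -> C1=M] -> [I,M]
Op 2: C1 read [C1 read: already in M, no change] -> [I,M]
Op 3: C0 write [C0 write: invalidate ['C1=M'] -> C0=M] -> [M,I]
Op 4: C0 write [C0 write: already M (modified), no change] -> [M,I]
Op 5: C0 write [C0 write: already M (modified), no change] -> [M,I]
Op 6: C0 read [C0 read: already in M, no change] -> [M,I]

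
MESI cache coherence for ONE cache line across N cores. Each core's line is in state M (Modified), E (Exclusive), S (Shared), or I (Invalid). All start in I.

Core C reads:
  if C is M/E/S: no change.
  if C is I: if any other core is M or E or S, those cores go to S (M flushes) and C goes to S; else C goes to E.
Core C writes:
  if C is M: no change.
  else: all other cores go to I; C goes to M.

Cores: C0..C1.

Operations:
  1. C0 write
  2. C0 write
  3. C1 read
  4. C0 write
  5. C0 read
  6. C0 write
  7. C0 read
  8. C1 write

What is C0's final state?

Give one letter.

Answer: I

Derivation:
Op 1: C0 write [C0 write: invalidate none -> C0=M] -> [M,I]
Op 2: C0 write [C0 write: already M (modified), no change] -> [M,I]
Op 3: C1 read [C1 read from I: others=['C0=M'] -> C1=S, others downsized to S] -> [S,S]
Op 4: C0 write [C0 write: invalidate ['C1=S'] -> C0=M] -> [M,I]
Op 5: C0 read [C0 read: already in M, no change] -> [M,I]
Op 6: C0 write [C0 write: already M (modified), no change] -> [M,I]
Op 7: C0 read [C0 read: already in M, no change] -> [M,I]
Op 8: C1 write [C1 write: invalidate ['C0=M'] -> C1=M] -> [I,M]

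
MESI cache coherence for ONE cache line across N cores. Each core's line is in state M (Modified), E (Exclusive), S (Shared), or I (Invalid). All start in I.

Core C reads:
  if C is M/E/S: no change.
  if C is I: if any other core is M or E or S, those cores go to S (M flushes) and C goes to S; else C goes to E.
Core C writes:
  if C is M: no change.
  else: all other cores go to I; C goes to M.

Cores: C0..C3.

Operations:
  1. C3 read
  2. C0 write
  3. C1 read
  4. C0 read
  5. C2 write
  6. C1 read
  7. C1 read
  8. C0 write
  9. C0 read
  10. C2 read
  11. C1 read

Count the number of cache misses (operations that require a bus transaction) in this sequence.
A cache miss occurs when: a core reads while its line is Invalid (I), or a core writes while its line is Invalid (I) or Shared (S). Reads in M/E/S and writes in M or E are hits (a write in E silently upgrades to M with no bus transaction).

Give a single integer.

Op 1: C3 read [C3 read from I: no other sharers -> C3=E (exclusive)] -> [I,I,I,E] [MISS #1: read from I]
Op 2: C0 write [C0 write: invalidate ['C3=E'] -> C0=M] -> [M,I,I,I] [MISS #2: write from I]
Op 3: C1 read [C1 read from I: others=['C0=M'] -> C1=S, others downsized to S] -> [S,S,I,I] [MISS #3: read from I]
Op 4: C0 read [C0 read: already in S, no change] -> [S,S,I,I] [hit: read from S]
Op 5: C2 write [C2 write: invalidate ['C0=S', 'C1=S'] -> C2=M] -> [I,I,M,I] [MISS #4: write from I]
Op 6: C1 read [C1 read from I: others=['C2=M'] -> C1=S, others downsized to S] -> [I,S,S,I] [MISS #5: read from I]
Op 7: C1 read [C1 read: already in S, no change] -> [I,S,S,I] [hit: read from S]
Op 8: C0 write [C0 write: invalidate ['C1=S', 'C2=S'] -> C0=M] -> [M,I,I,I] [MISS #6: write from I]
Op 9: C0 read [C0 read: already in M, no change] -> [M,I,I,I] [hit: read from M]
Op 10: C2 read [C2 read from I: others=['C0=M'] -> C2=S, others downsized to S] -> [S,I,S,I] [MISS #7: read from I]
Op 11: C1 read [C1 read from I: others=['C0=S', 'C2=S'] -> C1=S, others downsized to S] -> [S,S,S,I] [MISS #8: read from I]

Answer: 8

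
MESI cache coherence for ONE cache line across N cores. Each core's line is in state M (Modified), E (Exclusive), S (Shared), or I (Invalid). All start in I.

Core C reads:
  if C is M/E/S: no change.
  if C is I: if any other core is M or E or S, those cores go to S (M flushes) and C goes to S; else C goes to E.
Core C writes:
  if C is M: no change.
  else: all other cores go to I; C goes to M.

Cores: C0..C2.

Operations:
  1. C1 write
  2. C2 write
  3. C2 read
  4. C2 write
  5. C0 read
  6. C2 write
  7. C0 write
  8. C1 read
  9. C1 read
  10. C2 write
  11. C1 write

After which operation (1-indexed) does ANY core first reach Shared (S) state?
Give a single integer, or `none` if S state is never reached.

Op 1: C1 write [C1 write: invalidate none -> C1=M] -> [I,M,I]
Op 2: C2 write [C2 write: invalidate ['C1=M'] -> C2=M] -> [I,I,M]
Op 3: C2 read [C2 read: already in M, no change] -> [I,I,M]
Op 4: C2 write [C2 write: already M (modified), no change] -> [I,I,M]
Op 5: C0 read [C0 read from I: others=['C2=M'] -> C0=S, others downsized to S] -> [S,I,S]
  -> First S state at op 5; remaining ops need not be traced.

Answer: 5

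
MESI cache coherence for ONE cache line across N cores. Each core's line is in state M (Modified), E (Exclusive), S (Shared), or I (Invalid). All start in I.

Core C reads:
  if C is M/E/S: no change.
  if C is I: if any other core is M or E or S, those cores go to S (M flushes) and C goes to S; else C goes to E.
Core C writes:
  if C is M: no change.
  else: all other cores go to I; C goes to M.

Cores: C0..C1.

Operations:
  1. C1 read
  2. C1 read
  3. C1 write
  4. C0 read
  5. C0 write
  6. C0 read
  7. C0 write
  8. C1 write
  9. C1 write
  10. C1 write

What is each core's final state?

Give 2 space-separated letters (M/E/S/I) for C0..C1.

Op 1: C1 read [C1 read from I: no other sharers -> C1=E (exclusive)] -> [I,E]
Op 2: C1 read [C1 read: already in E, no change] -> [I,E]
Op 3: C1 write [C1 write: invalidate none -> C1=M] -> [I,M]
Op 4: C0 read [C0 read from I: others=['C1=M'] -> C0=S, others downsized to S] -> [S,S]
Op 5: C0 write [C0 write: invalidate ['C1=S'] -> C0=M] -> [M,I]
Op 6: C0 read [C0 read: already in M, no change] -> [M,I]
Op 7: C0 write [C0 write: already M (modified), no change] -> [M,I]
Op 8: C1 write [C1 write: invalidate ['C0=M'] -> C1=M] -> [I,M]
Op 9: C1 write [C1 write: already M (modified), no change] -> [I,M]
Op 10: C1 write [C1 write: already M (modified), no change] -> [I,M]

Answer: I M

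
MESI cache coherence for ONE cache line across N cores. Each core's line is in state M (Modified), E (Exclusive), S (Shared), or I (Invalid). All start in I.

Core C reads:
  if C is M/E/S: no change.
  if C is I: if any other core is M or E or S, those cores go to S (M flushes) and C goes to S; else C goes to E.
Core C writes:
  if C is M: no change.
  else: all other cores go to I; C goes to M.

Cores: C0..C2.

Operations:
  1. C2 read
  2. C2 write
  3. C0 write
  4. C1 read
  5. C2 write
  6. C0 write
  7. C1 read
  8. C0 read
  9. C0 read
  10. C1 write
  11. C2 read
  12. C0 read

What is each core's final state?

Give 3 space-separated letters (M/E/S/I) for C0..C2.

Op 1: C2 read [C2 read from I: no other sharers -> C2=E (exclusive)] -> [I,I,E]
Op 2: C2 write [C2 write: invalidate none -> C2=M] -> [I,I,M]
Op 3: C0 write [C0 write: invalidate ['C2=M'] -> C0=M] -> [M,I,I]
Op 4: C1 read [C1 read from I: others=['C0=M'] -> C1=S, others downsized to S] -> [S,S,I]
Op 5: C2 write [C2 write: invalidate ['C0=S', 'C1=S'] -> C2=M] -> [I,I,M]
Op 6: C0 write [C0 write: invalidate ['C2=M'] -> C0=M] -> [M,I,I]
Op 7: C1 read [C1 read from I: others=['C0=M'] -> C1=S, others downsized to S] -> [S,S,I]
Op 8: C0 read [C0 read: already in S, no change] -> [S,S,I]
Op 9: C0 read [C0 read: already in S, no change] -> [S,S,I]
Op 10: C1 write [C1 write: invalidate ['C0=S'] -> C1=M] -> [I,M,I]
Op 11: C2 read [C2 read from I: others=['C1=M'] -> C2=S, others downsized to S] -> [I,S,S]
Op 12: C0 read [C0 read from I: others=['C1=S', 'C2=S'] -> C0=S, others downsized to S] -> [S,S,S]

Answer: S S S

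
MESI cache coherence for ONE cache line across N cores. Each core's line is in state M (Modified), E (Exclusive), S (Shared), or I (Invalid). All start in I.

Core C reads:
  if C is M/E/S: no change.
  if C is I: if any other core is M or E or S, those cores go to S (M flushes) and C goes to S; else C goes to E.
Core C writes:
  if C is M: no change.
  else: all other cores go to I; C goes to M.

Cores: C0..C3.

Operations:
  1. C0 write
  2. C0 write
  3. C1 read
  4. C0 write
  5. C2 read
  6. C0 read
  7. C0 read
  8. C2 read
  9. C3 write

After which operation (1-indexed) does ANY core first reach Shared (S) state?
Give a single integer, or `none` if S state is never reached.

Answer: 3

Derivation:
Op 1: C0 write [C0 write: invalidate none -> C0=M] -> [M,I,I,I]
Op 2: C0 write [C0 write: already M (modified), no change] -> [M,I,I,I]
Op 3: C1 read [C1 read from I: others=['C0=M'] -> C1=S, others downsized to S] -> [S,S,I,I]
  -> First S state at op 3; remaining ops need not be traced.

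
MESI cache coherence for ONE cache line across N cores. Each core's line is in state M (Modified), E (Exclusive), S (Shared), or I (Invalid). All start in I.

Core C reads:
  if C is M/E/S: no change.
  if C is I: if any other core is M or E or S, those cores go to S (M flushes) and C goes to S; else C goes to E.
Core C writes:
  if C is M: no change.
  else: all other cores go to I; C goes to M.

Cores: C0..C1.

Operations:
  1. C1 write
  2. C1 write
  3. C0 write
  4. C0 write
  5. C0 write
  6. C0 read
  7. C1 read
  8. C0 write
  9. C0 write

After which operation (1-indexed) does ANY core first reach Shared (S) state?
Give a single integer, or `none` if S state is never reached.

Op 1: C1 write [C1 write: invalidate none -> C1=M] -> [I,M]
Op 2: C1 write [C1 write: already M (modified), no change] -> [I,M]
Op 3: C0 write [C0 write: invalidate ['C1=M'] -> C0=M] -> [M,I]
Op 4: C0 write [C0 write: already M (modified), no change] -> [M,I]
Op 5: C0 write [C0 write: already M (modified), no change] -> [M,I]
Op 6: C0 read [C0 read: already in M, no change] -> [M,I]
Op 7: C1 read [C1 read from I: others=['C0=M'] -> C1=S, others downsized to S] -> [S,S]
  -> First S state at op 7; remaining ops need not be traced.

Answer: 7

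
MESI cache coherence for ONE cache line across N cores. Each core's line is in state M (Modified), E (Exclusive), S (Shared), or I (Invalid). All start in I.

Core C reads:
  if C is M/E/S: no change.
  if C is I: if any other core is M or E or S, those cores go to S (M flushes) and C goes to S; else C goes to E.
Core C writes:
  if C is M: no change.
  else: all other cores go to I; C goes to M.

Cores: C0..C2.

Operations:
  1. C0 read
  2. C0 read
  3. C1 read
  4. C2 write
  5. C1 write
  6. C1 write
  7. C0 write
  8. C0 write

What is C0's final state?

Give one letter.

Op 1: C0 read [C0 read from I: no other sharers -> C0=E (exclusive)] -> [E,I,I]
Op 2: C0 read [C0 read: already in E, no change] -> [E,I,I]
Op 3: C1 read [C1 read from I: others=['C0=E'] -> C1=S, others downsized to S] -> [S,S,I]
Op 4: C2 write [C2 write: invalidate ['C0=S', 'C1=S'] -> C2=M] -> [I,I,M]
Op 5: C1 write [C1 write: invalidate ['C2=M'] -> C1=M] -> [I,M,I]
Op 6: C1 write [C1 write: already M (modified), no change] -> [I,M,I]
Op 7: C0 write [C0 write: invalidate ['C1=M'] -> C0=M] -> [M,I,I]
Op 8: C0 write [C0 write: already M (modified), no change] -> [M,I,I]

Answer: M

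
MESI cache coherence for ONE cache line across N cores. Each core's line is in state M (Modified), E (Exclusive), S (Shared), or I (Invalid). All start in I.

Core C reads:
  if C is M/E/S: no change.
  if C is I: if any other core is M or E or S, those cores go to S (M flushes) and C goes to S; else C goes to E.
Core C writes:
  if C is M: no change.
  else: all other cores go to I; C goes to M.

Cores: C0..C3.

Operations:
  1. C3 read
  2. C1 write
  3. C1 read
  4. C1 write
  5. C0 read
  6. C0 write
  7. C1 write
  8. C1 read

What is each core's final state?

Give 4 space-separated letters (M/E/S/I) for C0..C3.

Answer: I M I I

Derivation:
Op 1: C3 read [C3 read from I: no other sharers -> C3=E (exclusive)] -> [I,I,I,E]
Op 2: C1 write [C1 write: invalidate ['C3=E'] -> C1=M] -> [I,M,I,I]
Op 3: C1 read [C1 read: already in M, no change] -> [I,M,I,I]
Op 4: C1 write [C1 write: already M (modified), no change] -> [I,M,I,I]
Op 5: C0 read [C0 read from I: others=['C1=M'] -> C0=S, others downsized to S] -> [S,S,I,I]
Op 6: C0 write [C0 write: invalidate ['C1=S'] -> C0=M] -> [M,I,I,I]
Op 7: C1 write [C1 write: invalidate ['C0=M'] -> C1=M] -> [I,M,I,I]
Op 8: C1 read [C1 read: already in M, no change] -> [I,M,I,I]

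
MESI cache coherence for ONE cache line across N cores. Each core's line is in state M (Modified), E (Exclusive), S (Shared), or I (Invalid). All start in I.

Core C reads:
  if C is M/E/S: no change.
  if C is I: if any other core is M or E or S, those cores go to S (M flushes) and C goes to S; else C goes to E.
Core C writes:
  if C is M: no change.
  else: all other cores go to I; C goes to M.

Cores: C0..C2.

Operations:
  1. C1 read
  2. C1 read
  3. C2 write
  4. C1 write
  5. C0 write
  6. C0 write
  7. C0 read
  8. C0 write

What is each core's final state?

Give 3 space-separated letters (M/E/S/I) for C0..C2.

Answer: M I I

Derivation:
Op 1: C1 read [C1 read from I: no other sharers -> C1=E (exclusive)] -> [I,E,I]
Op 2: C1 read [C1 read: already in E, no change] -> [I,E,I]
Op 3: C2 write [C2 write: invalidate ['C1=E'] -> C2=M] -> [I,I,M]
Op 4: C1 write [C1 write: invalidate ['C2=M'] -> C1=M] -> [I,M,I]
Op 5: C0 write [C0 write: invalidate ['C1=M'] -> C0=M] -> [M,I,I]
Op 6: C0 write [C0 write: already M (modified), no change] -> [M,I,I]
Op 7: C0 read [C0 read: already in M, no change] -> [M,I,I]
Op 8: C0 write [C0 write: already M (modified), no change] -> [M,I,I]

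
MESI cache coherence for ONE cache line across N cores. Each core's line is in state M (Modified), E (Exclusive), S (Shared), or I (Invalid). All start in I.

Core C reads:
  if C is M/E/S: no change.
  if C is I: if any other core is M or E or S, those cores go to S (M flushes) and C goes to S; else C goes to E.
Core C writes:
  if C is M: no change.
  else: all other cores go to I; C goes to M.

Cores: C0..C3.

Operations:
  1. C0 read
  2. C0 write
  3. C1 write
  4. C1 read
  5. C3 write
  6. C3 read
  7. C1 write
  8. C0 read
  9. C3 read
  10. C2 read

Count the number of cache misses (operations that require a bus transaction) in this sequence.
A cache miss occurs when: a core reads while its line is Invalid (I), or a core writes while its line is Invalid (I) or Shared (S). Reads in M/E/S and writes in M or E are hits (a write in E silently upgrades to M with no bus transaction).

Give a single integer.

Op 1: C0 read [C0 read from I: no other sharers -> C0=E (exclusive)] -> [E,I,I,I] [MISS #1: read from I]
Op 2: C0 write [C0 write: invalidate none -> C0=M] -> [M,I,I,I] [hit: write from E is a silent E->M upgrade, no bus transaction]
Op 3: C1 write [C1 write: invalidate ['C0=M'] -> C1=M] -> [I,M,I,I] [MISS #2: write from I]
Op 4: C1 read [C1 read: already in M, no change] -> [I,M,I,I] [hit: read from M]
Op 5: C3 write [C3 write: invalidate ['C1=M'] -> C3=M] -> [I,I,I,M] [MISS #3: write from I]
Op 6: C3 read [C3 read: already in M, no change] -> [I,I,I,M] [hit: read from M]
Op 7: C1 write [C1 write: invalidate ['C3=M'] -> C1=M] -> [I,M,I,I] [MISS #4: write from I]
Op 8: C0 read [C0 read from I: others=['C1=M'] -> C0=S, others downsized to S] -> [S,S,I,I] [MISS #5: read from I]
Op 9: C3 read [C3 read from I: others=['C0=S', 'C1=S'] -> C3=S, others downsized to S] -> [S,S,I,S] [MISS #6: read from I]
Op 10: C2 read [C2 read from I: others=['C0=S', 'C1=S', 'C3=S'] -> C2=S, others downsized to S] -> [S,S,S,S] [MISS #7: read from I]

Answer: 7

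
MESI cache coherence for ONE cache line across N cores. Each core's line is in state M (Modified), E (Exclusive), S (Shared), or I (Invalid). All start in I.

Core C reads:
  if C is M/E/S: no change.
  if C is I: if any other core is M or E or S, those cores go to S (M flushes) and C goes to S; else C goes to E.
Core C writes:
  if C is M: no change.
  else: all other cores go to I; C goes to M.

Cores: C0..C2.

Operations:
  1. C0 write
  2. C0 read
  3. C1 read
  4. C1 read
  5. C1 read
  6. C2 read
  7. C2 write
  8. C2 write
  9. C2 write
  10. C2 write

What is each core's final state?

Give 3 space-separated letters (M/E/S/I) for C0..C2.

Answer: I I M

Derivation:
Op 1: C0 write [C0 write: invalidate none -> C0=M] -> [M,I,I]
Op 2: C0 read [C0 read: already in M, no change] -> [M,I,I]
Op 3: C1 read [C1 read from I: others=['C0=M'] -> C1=S, others downsized to S] -> [S,S,I]
Op 4: C1 read [C1 read: already in S, no change] -> [S,S,I]
Op 5: C1 read [C1 read: already in S, no change] -> [S,S,I]
Op 6: C2 read [C2 read from I: others=['C0=S', 'C1=S'] -> C2=S, others downsized to S] -> [S,S,S]
Op 7: C2 write [C2 write: invalidate ['C0=S', 'C1=S'] -> C2=M] -> [I,I,M]
Op 8: C2 write [C2 write: already M (modified), no change] -> [I,I,M]
Op 9: C2 write [C2 write: already M (modified), no change] -> [I,I,M]
Op 10: C2 write [C2 write: already M (modified), no change] -> [I,I,M]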